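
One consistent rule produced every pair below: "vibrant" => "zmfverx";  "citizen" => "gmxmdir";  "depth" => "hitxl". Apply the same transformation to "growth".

kvsaxl

Compare letters: v→z is +4, i→m is +4, b→f is +4 — a constant shift. Each letter is shifted forward by 4 in the alphabet (a Caesar shift of +4).
For growth: g+4=k, r+4=v, o+4=s, w+4=a, t+4=x, h+4=l.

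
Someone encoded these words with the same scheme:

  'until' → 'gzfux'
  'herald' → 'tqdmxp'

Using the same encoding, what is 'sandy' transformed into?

emzpk

Compare letters: u→g is +12, n→z is +12, t→f is +12 — a constant shift. This is a Caesar cipher with shift 12.
For sandy: s+12=e, a+12=m, n+12=z, d+12=p, y+12=k.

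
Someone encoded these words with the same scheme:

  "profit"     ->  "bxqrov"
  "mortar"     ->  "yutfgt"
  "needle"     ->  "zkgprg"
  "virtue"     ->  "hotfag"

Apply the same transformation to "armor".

Shifts by position in profit: pos 0: p→b (+12), pos 1: r→x (+6), pos 2: o→q (+2), pos 3: f→r (+12), pos 4: i→o (+6), pos 5: t→v (+2) — repeating every 3. The shifts repeat in a cycle of length 3: positions 0,1,… shift by +12, +6, +2, then the pattern repeats.
Applying it to armor: a+12=m, r+6=x, m+2=o, o+12=a, r+6=x.

mxoax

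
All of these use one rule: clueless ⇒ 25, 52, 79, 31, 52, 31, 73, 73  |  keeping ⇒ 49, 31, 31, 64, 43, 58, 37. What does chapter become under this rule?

25, 40, 19, 64, 76, 31, 70

c(#3)→25 and l(#12)→52: differences scale by 3, so n = 3·pos + 16. With a=1..z=26, the number is 3·pos + 16.
On chapter: c=3→25, h=8→40, a=1→19, p=16→64, t=20→76, e=5→31, r=18→70.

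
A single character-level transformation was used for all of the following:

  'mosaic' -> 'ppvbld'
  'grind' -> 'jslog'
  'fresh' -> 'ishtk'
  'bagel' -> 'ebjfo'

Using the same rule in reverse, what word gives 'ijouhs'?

filter

Shifts by position in mosaic: pos 0: m→p (+3), pos 1: o→p (+1), pos 2: s→v (+3), pos 3: a→b (+1) — repeating every 2. The shifts repeat in a cycle of length 2: positions 0,1,… shift by +3, +1, then the pattern repeats.
Decoding ijouhs: i−3=f, j−1=i, o−3=l, u−1=t, h−3=e, s−1=r.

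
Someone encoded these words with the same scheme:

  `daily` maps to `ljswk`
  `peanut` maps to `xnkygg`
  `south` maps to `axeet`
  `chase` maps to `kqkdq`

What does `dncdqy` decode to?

vessel

In daily: d→l is +8, a→j is +9, i→s is +10, l→w is +11 — the shift increases by 1 each position. Letter i (0-indexed) is shifted by i+8, so successive shifts are 8, 9, 10, ….
Reversing it on dncdqy: d−8=v, n−9=e, c−10=s, d−11=s, q−12=e, y−13=l.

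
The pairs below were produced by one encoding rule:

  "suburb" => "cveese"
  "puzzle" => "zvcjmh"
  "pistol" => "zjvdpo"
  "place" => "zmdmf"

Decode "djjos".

A repeating key of period 3 is used — shifts +10, +1, +3 over and over.
Undoing it on djjos: d−10=t, j−1=i, j−3=g, o−10=e, s−1=r.

tiger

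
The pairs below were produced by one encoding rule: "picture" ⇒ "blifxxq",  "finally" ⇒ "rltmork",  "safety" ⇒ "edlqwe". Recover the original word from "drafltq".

routine

Shifts by position in picture: pos 0: p→b (+12), pos 1: i→l (+3), pos 2: c→i (+6), pos 3: t→f (+12), pos 4: u→x (+3), pos 5: r→x (+6) — repeating every 3. It's a Vigenère-style cipher with numeric key [12,3,6]: position i shifts by key[i mod 3].
Decoding drafltq: d−12=r, r−3=o, a−6=u, f−12=t, l−3=i, t−6=n, q−12=e.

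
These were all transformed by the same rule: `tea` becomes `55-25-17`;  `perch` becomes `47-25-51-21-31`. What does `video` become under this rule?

t(#20)→55 and e(#5)→25: differences scale by 2, so n = 2·pos + 15. Each letter becomes 2×(its alphabet position, a=1..z=26) + 15.
For video: v=22→59, i=9→33, d=4→23, e=5→25, o=15→45.

59-33-23-25-45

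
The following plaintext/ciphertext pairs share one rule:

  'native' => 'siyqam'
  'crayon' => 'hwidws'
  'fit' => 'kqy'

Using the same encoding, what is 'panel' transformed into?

uismq

The shift depends on letter class: consonant n→s is +5, but vowel a→i is +8. Vowels shift forward by 8 and consonants shift forward by 5.
For panel: p(cons)+5=u, a(vowel)+8=i, n(cons)+5=s, e(vowel)+8=m, l(cons)+5=q.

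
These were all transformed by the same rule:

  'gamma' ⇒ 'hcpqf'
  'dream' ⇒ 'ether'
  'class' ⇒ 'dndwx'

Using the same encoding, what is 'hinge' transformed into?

Each letter shifts forward by (position + 1), i.e. 1, 2, 3, … — the shift grows by one for each successive letter.
For hinge: h+1=i, i+2=k, n+3=q, g+4=k, e+5=j.

ikqkj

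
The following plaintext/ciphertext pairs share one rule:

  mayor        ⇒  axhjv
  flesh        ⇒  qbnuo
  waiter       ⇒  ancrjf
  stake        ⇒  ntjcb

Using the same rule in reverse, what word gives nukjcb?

stable

Two steps: reverse the string, then apply a Caesar shift of +9.
Decoding nukjcb: shift back: n−9=e, u−9=l, k−9=b, j−9=a, c−9=t, b−9=s → elbats; then reverse → stable.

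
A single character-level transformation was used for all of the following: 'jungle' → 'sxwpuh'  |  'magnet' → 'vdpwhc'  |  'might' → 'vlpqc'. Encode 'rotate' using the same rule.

arcdch

The shift depends on letter class: consonant j→s is +9, but vowel u→x is +3. Two shifts are in play — +3 for a/e/i/o/u, +9 for every other letter.
For rotate: r(cons)+9=a, o(vowel)+3=r, t(cons)+9=c, a(vowel)+3=d, t(cons)+9=c, e(vowel)+3=h.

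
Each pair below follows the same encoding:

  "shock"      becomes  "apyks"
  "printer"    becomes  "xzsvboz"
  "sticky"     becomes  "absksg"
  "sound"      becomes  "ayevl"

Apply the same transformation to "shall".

apktt

The shift depends on letter class: consonant s→a is +8, but vowel o→y is +10. The rule splits by letter class: vowels +10, consonants +8.
Applying it to shall: s(cons)+8=a, h(cons)+8=p, a(vowel)+10=k, l(cons)+8=t, l(cons)+8=t.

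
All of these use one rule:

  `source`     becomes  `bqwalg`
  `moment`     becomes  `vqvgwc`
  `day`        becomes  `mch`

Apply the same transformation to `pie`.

ykg

The shift depends on letter class: consonant s→b is +9, but vowel o→q is +2. Vowels shift forward by 2 and consonants shift forward by 9.
For pie: p(cons)+9=y, i(vowel)+2=k, e(vowel)+2=g.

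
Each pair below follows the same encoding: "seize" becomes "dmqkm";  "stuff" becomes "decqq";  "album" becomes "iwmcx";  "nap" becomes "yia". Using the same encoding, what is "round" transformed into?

cwcyo

The shift depends on letter class: consonant s→d is +11, but vowel e→m is +8. Vowels shift forward by 8 and consonants shift forward by 11.
On round: r(cons)+11=c, o(vowel)+8=w, u(vowel)+8=c, n(cons)+11=y, d(cons)+11=o.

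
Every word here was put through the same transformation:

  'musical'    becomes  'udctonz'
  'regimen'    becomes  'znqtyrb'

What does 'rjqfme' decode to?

In musical: m→u is +8, u→d is +9, s→c is +10, i→t is +11 — the shift increases by 1 each position. Each letter shifts forward by (position + 8), i.e. 8, 9, 10, … — the shift grows by one for each successive letter.
Decoding rjqfme: r−8=j, j−9=a, q−10=g, f−11=u, m−12=a, e−13=r.

jaguar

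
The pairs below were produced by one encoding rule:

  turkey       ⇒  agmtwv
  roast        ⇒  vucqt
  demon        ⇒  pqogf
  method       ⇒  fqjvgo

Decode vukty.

wrist

The output letters match the input read backwards, each shifted +2: turkey reversed is yekrut. The word is reversed, then every letter is shifted forward by 2.
Undoing it on vukty: shift back: v−2=t, u−2=s, k−2=i, t−2=r, y−2=w → tsirw; then reverse → wrist.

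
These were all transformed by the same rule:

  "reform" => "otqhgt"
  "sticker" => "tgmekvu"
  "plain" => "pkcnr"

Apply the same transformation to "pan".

The output letters match the input read backwards, each shifted +2: reform reversed is mrofer. The word is reversed, then every letter is shifted forward by 2.
For pan: reverse → nap; then shift: n+2=p, a+2=c, p+2=r.

pcr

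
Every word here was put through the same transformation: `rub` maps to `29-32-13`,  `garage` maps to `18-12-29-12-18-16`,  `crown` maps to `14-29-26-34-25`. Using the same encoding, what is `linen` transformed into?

r is letter #18 and maps to 29: an offset of 11. The number is (letter's place in the alphabet, a=1) + 11.
On linen: l=12→23, i=9→20, n=14→25, e=5→16, n=14→25.

23-20-25-16-25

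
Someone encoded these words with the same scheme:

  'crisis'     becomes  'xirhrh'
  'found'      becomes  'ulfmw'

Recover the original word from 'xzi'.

Each pair mirrors across the alphabet (c↔x, r↔i, i↔r): positions sum to 25. Each letter is replaced by its mirror in the alphabet: a↔z, b↔y, c↔x, and so on (the Atbash cipher).
Undoing it on xzi: x↔c, z↔a, i↔r.

car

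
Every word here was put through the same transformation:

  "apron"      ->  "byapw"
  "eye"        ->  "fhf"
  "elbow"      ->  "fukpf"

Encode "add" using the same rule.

bmm

The shift depends on letter class: consonant p→y is +9, but vowel a→b is +1. Vowels shift forward by 1 and consonants shift forward by 9.
For add: a(vowel)+1=b, d(cons)+9=m, d(cons)+9=m.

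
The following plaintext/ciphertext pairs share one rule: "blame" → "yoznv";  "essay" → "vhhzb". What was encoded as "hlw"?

Each pair mirrors across the alphabet (b↔y, l↔o, a↔z): positions sum to 25. Each letter is replaced by its mirror in the alphabet: a↔z, b↔y, c↔x, and so on (the Atbash cipher).
Undoing it on hlw: h↔s, l↔o, w↔d.

sod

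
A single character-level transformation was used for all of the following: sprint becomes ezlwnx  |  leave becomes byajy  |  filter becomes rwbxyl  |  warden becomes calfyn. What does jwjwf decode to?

s(18)→e(4) and p(15)→z(25) fit y≡19x+0 (mod 26); the inverse of 19 mod 26 is 11. Treating letters as 0–25, the rule is x ↦ 19x + 0 (mod 26).
Decoding jwjwf: j(9)→11·(9−0)≡21=v; w(22)→11·(22−0)≡8=i; j(9)→11·(9−0)≡21=v; w(22)→11·(22−0)≡8=i; f(5)→11·(5−0)≡3=d (all mod 26).

vivid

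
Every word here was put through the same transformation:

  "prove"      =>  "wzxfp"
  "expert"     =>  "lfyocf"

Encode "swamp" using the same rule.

Letter i (0-indexed) is shifted by i+7, so successive shifts are 7, 8, 9, ….
For swamp: s+7=z, w+8=e, a+9=j, m+10=w, p+11=a.

zejwa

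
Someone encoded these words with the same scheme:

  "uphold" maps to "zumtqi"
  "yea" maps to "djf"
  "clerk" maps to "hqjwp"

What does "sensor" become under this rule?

xjsxtw

Compare letters: u→z is +5, p→u is +5, h→m is +5 — a constant shift. It's a constant shift of +5 (ROT5).
On sensor: s+5=x, e+5=j, n+5=s, s+5=x, o+5=t, r+5=w.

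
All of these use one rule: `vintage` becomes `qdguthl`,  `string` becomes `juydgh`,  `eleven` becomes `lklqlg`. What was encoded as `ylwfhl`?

refuge

v(21)→q(16) and i(8)→d(3) fit y≡11x+19 (mod 26); the inverse of 11 mod 26 is 19. Treating letters as 0–25, the rule is x ↦ 11x + 19 (mod 26).
Decoding ylwfhl: y(24)→19·(24−19)≡17=r; l(11)→19·(11−19)≡4=e; w(22)→19·(22−19)≡5=f; f(5)→19·(5−19)≡20=u; h(7)→19·(7−19)≡6=g; l(11)→19·(11−19)≡4=e (all mod 26).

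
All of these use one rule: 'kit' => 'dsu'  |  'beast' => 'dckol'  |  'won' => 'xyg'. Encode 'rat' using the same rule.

dkb

The output letters match the input read backwards, each shifted +10: kit reversed is tik. Two steps: reverse the string, then apply a Caesar shift of +10.
On rat: reverse → tar; then shift: t+10=d, a+10=k, r+10=b.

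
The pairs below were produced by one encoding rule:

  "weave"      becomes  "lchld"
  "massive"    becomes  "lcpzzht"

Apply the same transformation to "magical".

shjpnht

The output letters match the input read backwards, each shifted +7: weave reversed is evaew. Read the word backwards and shift each letter +7.
For magical: reverse → lacigam; then shift: l+7=s, a+7=h, c+7=j, i+7=p, g+7=n, a+7=h, m+7=t.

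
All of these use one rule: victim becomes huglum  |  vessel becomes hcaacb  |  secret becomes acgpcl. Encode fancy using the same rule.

nkxgo

v(21)→h(7) and i(8)→u(20) fit y≡11x+10 (mod 26); the inverse of 11 mod 26 is 19. Each letter's alphabet position (a=0..z=25) is mapped through 11·x+10 mod 26 — an affine cipher.
On fancy: f(5)→11·5+10≡13=n; a(0)→11·0+10≡10=k; n(13)→11·13+10≡23=x; c(2)→11·2+10≡6=g; y(24)→11·24+10≡14=o (all mod 26).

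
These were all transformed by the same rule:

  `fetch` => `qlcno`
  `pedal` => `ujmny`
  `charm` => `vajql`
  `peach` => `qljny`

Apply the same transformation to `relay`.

The output letters match the input read backwards, each shifted +9: fetch reversed is hctef. Read the word backwards and shift each letter +9.
For relay: reverse → yaler; then shift: y+9=h, a+9=j, l+9=u, e+9=n, r+9=a.

hjuna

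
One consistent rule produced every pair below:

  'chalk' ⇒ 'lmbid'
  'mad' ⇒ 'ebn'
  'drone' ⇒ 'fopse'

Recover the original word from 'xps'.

row

The output letters match the input read backwards, each shifted +1: chalk reversed is klahc. Two steps: reverse the string, then apply a Caesar shift of +1.
Reversing it on xps: shift back: x−1=w, p−1=o, s−1=r → wor; then reverse → row.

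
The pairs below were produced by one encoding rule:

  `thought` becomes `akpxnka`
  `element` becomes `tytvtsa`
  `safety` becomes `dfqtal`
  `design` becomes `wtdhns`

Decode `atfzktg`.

teacher

t(19)→a(0) and h(7)→k(10) fit y≡23x+5 (mod 26); the inverse of 23 mod 26 is 17. Each letter's alphabet position (a=0..z=25) is mapped through 23·x+5 mod 26 — an affine cipher.
Undoing it on atfzktg: a(0)→17·(0−5)≡19=t; t(19)→17·(19−5)≡4=e; f(5)→17·(5−5)≡0=a; z(25)→17·(25−5)≡2=c; k(10)→17·(10−5)≡7=h; t(19)→17·(19−5)≡4=e; g(6)→17·(6−5)≡17=r (all mod 26).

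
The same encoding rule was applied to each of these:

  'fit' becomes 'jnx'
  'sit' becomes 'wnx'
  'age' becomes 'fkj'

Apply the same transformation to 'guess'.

kzjww

Vowels shift forward by 5 and consonants shift forward by 4.
For guess: g(cons)+4=k, u(vowel)+5=z, e(vowel)+5=j, s(cons)+4=w, s(cons)+4=w.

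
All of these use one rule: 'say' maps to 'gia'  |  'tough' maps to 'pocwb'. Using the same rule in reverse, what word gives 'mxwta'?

The word is reversed, then every letter is shifted forward by 8.
Undoing it on mxwta: shift back: m−8=e, x−8=p, w−8=o, t−8=l, a−8=s → epols; then reverse → slope.

slope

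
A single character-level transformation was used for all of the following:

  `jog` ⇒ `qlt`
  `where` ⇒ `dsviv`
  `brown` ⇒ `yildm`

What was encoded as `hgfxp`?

stuck

Each pair mirrors across the alphabet (j↔q, o↔l, g↔t): positions sum to 25. This is the alphabet-reversal cipher (Atbash): a becomes z, b becomes y, etc.
Reversing it on hgfxp: h↔s, g↔t, f↔u, x↔c, p↔k.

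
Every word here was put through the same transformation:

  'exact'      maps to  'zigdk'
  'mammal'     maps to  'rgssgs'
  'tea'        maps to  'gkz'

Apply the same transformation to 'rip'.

vox

Read the word backwards and shift each letter +6.
On rip: reverse → pir; then shift: p+6=v, i+6=o, r+6=x.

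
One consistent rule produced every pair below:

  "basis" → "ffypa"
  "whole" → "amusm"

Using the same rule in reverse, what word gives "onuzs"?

kiosk

In basis: b→f is +4, a→f is +5, s→y is +6, i→p is +7 — the shift increases by 1 each position. Each letter shifts forward by (position + 4), i.e. 4, 5, 6, … — the shift grows by one for each successive letter.
Decoding onuzs: o−4=k, n−5=i, u−6=o, z−7=s, s−8=k.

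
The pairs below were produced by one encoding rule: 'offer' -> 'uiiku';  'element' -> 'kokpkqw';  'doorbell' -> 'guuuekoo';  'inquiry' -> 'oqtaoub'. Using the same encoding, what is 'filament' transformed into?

ioogpkqw

Vowels shift forward by 6 and consonants shift forward by 3.
For filament: f(cons)+3=i, i(vowel)+6=o, l(cons)+3=o, a(vowel)+6=g, m(cons)+3=p, e(vowel)+6=k, n(cons)+3=q, t(cons)+3=w.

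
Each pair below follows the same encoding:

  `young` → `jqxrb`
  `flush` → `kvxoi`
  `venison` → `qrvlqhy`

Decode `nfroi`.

The output letters match the input read backwards, each shifted +3: young reversed is gnuoy. Two steps: reverse the string, then apply a Caesar shift of +3.
Decoding nfroi: shift back: n−3=k, f−3=c, r−3=o, o−3=l, i−3=f → kcolf; then reverse → flock.

flock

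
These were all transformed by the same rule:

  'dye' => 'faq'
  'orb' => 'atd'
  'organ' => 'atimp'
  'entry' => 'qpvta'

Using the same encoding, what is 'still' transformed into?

uvunn

The shift depends on letter class: consonant d→f is +2, but vowel e→q is +12. Two shifts are in play — +12 for a/e/i/o/u, +2 for every other letter.
On still: s(cons)+2=u, t(cons)+2=v, i(vowel)+12=u, l(cons)+2=n, l(cons)+2=n.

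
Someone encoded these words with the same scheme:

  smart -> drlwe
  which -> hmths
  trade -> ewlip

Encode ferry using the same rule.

Shifts by position in smart: pos 0: s→d (+11), pos 1: m→r (+5), pos 2: a→l (+11), pos 3: r→w (+5) — repeating every 2. It's a Vigenère-style cipher with numeric key [11,5]: position i shifts by key[i mod 2].
On ferry: f+11=q, e+5=j, r+11=c, r+5=w, y+11=j.

qjcwj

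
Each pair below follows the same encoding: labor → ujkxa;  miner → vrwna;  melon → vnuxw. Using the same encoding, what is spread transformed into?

byanjm

Compare letters: l→u is +9, a→j is +9, b→k is +9 — a constant shift. This is a Caesar cipher with shift 9.
Applying it to spread: s+9=b, p+9=y, r+9=a, e+9=n, a+9=j, d+9=m.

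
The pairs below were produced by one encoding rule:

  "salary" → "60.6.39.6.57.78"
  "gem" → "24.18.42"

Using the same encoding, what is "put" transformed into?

s(#19)→60 and a(#1)→6: differences scale by 3, so n = 3·pos + 3. The formula is n = 3×(alphabet index, a=1) + 3.
For put: p=16→51, u=21→66, t=20→63.

51.66.63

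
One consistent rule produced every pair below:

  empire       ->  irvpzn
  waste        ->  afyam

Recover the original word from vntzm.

rinse

The shift increases by 1 at each position, starting from +4: 4, 5, 6, ….
Undoing it on vntzm: v−4=r, n−5=i, t−6=n, z−7=s, m−8=e.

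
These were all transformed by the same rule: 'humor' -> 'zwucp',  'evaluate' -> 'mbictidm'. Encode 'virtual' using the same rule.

ticbzqd

Read the word backwards and shift each letter +8.
On virtual: reverse → lautriv; then shift: l+8=t, a+8=i, u+8=c, t+8=b, r+8=z, i+8=q, v+8=d.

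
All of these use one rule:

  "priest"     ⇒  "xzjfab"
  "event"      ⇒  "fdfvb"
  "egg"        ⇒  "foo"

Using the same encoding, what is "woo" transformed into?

The shift depends on letter class: consonant p→x is +8, but vowel i→j is +1. The rule splits by letter class: vowels +1, consonants +8.
For woo: w(cons)+8=e, o(vowel)+1=p, o(vowel)+1=p.

epp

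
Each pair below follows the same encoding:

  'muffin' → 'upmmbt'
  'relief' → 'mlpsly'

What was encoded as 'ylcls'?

lever

The output letters match the input read backwards, each shifted +7: muffin reversed is niffum. Two steps: reverse the string, then apply a Caesar shift of +7.
Undoing it on ylcls: shift back: y−7=r, l−7=e, c−7=v, l−7=e, s−7=l → revel; then reverse → lever.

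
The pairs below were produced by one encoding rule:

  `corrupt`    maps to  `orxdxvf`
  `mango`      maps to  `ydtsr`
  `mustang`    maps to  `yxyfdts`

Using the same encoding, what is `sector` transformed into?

ehifrx

Shifts by position in corrupt: pos 0: c→o (+12), pos 1: o→r (+3), pos 2: r→x (+6), pos 3: r→d (+12), pos 4: u→x (+3), pos 5: p→v (+6) — repeating every 3. The shifts repeat in a cycle of length 3: positions 0,1,… shift by +12, +3, +6, then the pattern repeats.
Applying it to sector: s+12=e, e+3=h, c+6=i, t+12=f, o+3=r, r+6=x.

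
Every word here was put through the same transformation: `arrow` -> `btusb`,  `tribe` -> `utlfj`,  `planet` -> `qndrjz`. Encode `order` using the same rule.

In arrow: a→b is +1, r→t is +2, r→u is +3, o→s is +4 — the shift increases by 1 each position. Each letter shifts forward by (position + 1), i.e. 1, 2, 3, … — the shift grows by one for each successive letter.
For order: o+1=p, r+2=t, d+3=g, e+4=i, r+5=w.

ptgiw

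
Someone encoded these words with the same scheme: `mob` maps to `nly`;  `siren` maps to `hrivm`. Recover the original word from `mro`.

nil

Each pair mirrors across the alphabet (m↔n, o↔l, b↔y): positions sum to 25. Letters are reflected about the middle of the alphabet (position → 25−position): Atbash.
Undoing it on mro: m↔n, r↔i, o↔l.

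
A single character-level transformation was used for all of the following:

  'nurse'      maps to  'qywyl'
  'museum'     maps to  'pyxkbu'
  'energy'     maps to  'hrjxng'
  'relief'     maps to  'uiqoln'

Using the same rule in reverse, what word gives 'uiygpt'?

retail

In nurse: n→q is +3, u→y is +4, r→w is +5, s→y is +6 — the shift increases by 1 each position. Each letter shifts forward by (position + 3), i.e. 3, 4, 5, … — the shift grows by one for each successive letter.
Decoding uiygpt: u−3=r, i−4=e, y−5=t, g−6=a, p−7=i, t−8=l.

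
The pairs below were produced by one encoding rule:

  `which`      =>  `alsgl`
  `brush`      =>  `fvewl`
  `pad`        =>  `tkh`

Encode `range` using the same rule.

The shift depends on letter class: consonant w→a is +4, but vowel i→s is +10. The rule splits by letter class: vowels +10, consonants +4.
On range: r(cons)+4=v, a(vowel)+10=k, n(cons)+4=r, g(cons)+4=k, e(vowel)+10=o.

vkrko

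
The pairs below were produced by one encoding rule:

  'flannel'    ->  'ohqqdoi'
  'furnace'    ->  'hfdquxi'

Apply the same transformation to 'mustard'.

The output letters match the input read backwards, each shifted +3: flannel reversed is lennalf. Read the word backwards and shift each letter +3.
Applying it to mustard: reverse → dratsum; then shift: d+3=g, r+3=u, a+3=d, t+3=w, s+3=v, u+3=x, m+3=p.

gudwvxp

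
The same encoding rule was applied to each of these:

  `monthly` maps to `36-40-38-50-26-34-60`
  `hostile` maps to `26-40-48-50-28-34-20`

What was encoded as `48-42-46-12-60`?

With a=1..z=26, the number is 2·pos + 10.
Reversing it on 48-42-46-12-60: 48→(48−10)÷2=19=s, 42→(42−10)÷2=16=p, 46→(46−10)÷2=18=r, 12→(12−10)÷2=1=a, 60→(60−10)÷2=25=y.

spray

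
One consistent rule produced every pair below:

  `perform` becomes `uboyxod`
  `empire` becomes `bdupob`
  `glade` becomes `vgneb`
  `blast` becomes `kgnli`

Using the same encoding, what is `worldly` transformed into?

zxogegt

p(15)→u(20) and e(4)→b(1) fit y≡23x+13 (mod 26); the inverse of 23 mod 26 is 17. This is an affine cipher: with a=0,…,z=25, each position x becomes (23x+13) mod 26.
Applying it to worldly: w(22)→23·22+13≡25=z; o(14)→23·14+13≡23=x; r(17)→23·17+13≡14=o; l(11)→23·11+13≡6=g; d(3)→23·3+13≡4=e; l(11)→23·11+13≡6=g; y(24)→23·24+13≡19=t (all mod 26).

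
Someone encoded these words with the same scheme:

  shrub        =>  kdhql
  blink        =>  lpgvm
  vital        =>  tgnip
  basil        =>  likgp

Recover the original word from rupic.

s(18)→k(10) and h(7)→d(3) fit y≡3x+8 (mod 26); the inverse of 3 mod 26 is 9. Treating letters as 0–25, the rule is x ↦ 3x + 8 (mod 26).
Undoing it on rupic: r(17)→9·(17−8)≡3=d; u(20)→9·(20−8)≡4=e; p(15)→9·(15−8)≡11=l; i(8)→9·(8−8)≡0=a; c(2)→9·(2−8)≡24=y (all mod 26).

delay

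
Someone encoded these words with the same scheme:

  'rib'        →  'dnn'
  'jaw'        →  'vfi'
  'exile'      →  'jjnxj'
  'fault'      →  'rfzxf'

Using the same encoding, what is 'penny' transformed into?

bjzzk

Two shifts are in play — +5 for a/e/i/o/u, +12 for every other letter.
Applying it to penny: p(cons)+12=b, e(vowel)+5=j, n(cons)+12=z, n(cons)+12=z, y(cons)+12=k.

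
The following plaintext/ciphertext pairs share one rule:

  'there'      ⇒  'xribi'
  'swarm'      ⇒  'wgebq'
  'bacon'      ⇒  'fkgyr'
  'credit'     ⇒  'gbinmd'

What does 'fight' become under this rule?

jskrx

Shifts by position in there: pos 0: t→x (+4), pos 1: h→r (+10), pos 2: e→i (+4), pos 3: r→b (+10) — repeating every 2. It's a Vigenère-style cipher with numeric key [4,10]: position i shifts by key[i mod 2].
For fight: f+4=j, i+10=s, g+4=k, h+10=r, t+4=x.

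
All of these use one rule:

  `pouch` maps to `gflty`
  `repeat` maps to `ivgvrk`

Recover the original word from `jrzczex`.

Compare letters: p→g is +17, o→f is +17, u→l is +17 — a constant shift. This is a Caesar cipher with shift 17.
Reversing it on jrzczex: j−17=s, r−17=a, z−17=i, c−17=l, z−17=i, e−17=n, x−17=g.

sailing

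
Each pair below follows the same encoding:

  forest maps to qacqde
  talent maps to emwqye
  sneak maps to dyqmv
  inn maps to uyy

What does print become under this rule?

The shift depends on letter class: consonant f→q is +11, but vowel o→a is +12. Two shifts are in play — +12 for a/e/i/o/u, +11 for every other letter.
Applying it to print: p(cons)+11=a, r(cons)+11=c, i(vowel)+12=u, n(cons)+11=y, t(cons)+11=e.

acuye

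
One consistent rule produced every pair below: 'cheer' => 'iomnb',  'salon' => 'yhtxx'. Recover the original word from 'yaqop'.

stiff

In cheer: c→i is +6, h→o is +7, e→m is +8, e→n is +9 — the shift increases by 1 each position. Letter i (0-indexed) is shifted by i+6, so successive shifts are 6, 7, 8, ….
Decoding yaqop: y−6=s, a−7=t, q−8=i, o−9=f, p−10=f.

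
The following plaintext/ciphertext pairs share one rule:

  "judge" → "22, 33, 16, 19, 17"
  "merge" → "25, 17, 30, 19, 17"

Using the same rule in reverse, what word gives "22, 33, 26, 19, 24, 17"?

jungle

j is letter #10 and maps to 22: an offset of 12. The number is (letter's place in the alphabet, a=1) + 12.
Undoing it on 22, 33, 26, 19, 24, 17: 22→(22−12)÷1=10=j, 33→(33−12)÷1=21=u, 26→(26−12)÷1=14=n, 19→(19−12)÷1=7=g, 24→(24−12)÷1=12=l, 17→(17−12)÷1=5=e.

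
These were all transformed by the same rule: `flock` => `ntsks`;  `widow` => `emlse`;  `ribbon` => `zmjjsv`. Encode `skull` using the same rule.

The shift depends on letter class: consonant f→n is +8, but vowel o→s is +4. Two shifts are in play — +4 for a/e/i/o/u, +8 for every other letter.
For skull: s(cons)+8=a, k(cons)+8=s, u(vowel)+4=y, l(cons)+8=t, l(cons)+8=t.

asytt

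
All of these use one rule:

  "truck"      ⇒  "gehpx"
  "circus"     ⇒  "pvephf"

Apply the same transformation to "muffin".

Every letter moves 13 places later in the alphabet, wrapping around z→a.
For muffin: m+13=z, u+13=h, f+13=s, f+13=s, i+13=v, n+13=a.

zhssva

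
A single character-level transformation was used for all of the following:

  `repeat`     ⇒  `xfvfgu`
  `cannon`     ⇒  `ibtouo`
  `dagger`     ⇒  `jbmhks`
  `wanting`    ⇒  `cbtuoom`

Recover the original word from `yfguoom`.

Shifts by position in repeat: pos 0: r→x (+6), pos 1: e→f (+1), pos 2: p→v (+6), pos 3: e→f (+1) — repeating every 2. The shifts repeat in a cycle of length 2: positions 0,1,… shift by +6, +1, then the pattern repeats.
Reversing it on yfguoom: y−6=s, f−1=e, g−6=a, u−1=t, o−6=i, o−1=n, m−6=g.

seating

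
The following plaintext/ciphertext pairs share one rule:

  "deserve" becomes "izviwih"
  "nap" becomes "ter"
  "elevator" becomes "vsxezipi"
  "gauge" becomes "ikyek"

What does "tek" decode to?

gap

The output letters match the input read backwards, each shifted +4: deserve reversed is evresed. Read the word backwards and shift each letter +4.
Reversing it on tek: shift back: t−4=p, e−4=a, k−4=g → pag; then reverse → gap.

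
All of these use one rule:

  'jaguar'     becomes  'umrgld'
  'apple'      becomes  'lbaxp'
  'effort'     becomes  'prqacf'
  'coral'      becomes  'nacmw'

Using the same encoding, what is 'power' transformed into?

Shifts by position in jaguar: pos 0: j→u (+11), pos 1: a→m (+12), pos 2: g→r (+11), pos 3: u→g (+12) — repeating every 2. It's a Vigenère-style cipher with numeric key [11,12]: position i shifts by key[i mod 2].
Applying it to power: p+11=a, o+12=a, w+11=h, e+12=q, r+11=c.

aahqc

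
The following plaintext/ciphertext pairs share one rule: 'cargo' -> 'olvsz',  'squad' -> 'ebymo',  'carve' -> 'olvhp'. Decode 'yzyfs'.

mouth

Shifts by position in cargo: pos 0: c→o (+12), pos 1: a→l (+11), pos 2: r→v (+4), pos 3: g→s (+12), pos 4: o→z (+11) — repeating every 3. It's a Vigenère-style cipher with numeric key [12,11,4]: position i shifts by key[i mod 3].
Decoding yzyfs: y−12=m, z−11=o, y−4=u, f−12=t, s−11=h.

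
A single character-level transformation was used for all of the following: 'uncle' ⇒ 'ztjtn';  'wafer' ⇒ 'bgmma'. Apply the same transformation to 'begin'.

In uncle: u→z is +5, n→t is +6, c→j is +7, l→t is +8 — the shift increases by 1 each position. The shift increases by 1 at each position, starting from +5: 5, 6, 7, ….
Applying it to begin: b+5=g, e+6=k, g+7=n, i+8=q, n+9=w.

gknqw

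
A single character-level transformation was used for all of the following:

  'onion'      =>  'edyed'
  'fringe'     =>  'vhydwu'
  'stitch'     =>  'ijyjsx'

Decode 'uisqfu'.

Compare letters: o→e is +16, n→d is +16, i→y is +16 — a constant shift. Every letter moves 16 places later in the alphabet, wrapping around z→a.
Decoding uisqfu: u−16=e, i−16=s, s−16=c, q−16=a, f−16=p, u−16=e.

escape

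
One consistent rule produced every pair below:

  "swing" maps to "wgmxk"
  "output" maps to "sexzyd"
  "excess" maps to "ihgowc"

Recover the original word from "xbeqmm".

tragic

The shifts repeat in a cycle of length 2: positions 0,1,… shift by +4, +10, then the pattern repeats.
Undoing it on xbeqmm: x−4=t, b−10=r, e−4=a, q−10=g, m−4=i, m−10=c.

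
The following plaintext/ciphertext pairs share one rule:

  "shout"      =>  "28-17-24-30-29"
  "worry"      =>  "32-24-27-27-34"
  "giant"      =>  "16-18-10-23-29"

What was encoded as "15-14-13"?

fed

s is letter #19 and maps to 28: an offset of 9. Letters become their 1-based position plus 9 (so a→10, b→11, …).
Undoing it on 15-14-13: 15→(15−9)÷1=6=f, 14→(14−9)÷1=5=e, 13→(13−9)÷1=4=d.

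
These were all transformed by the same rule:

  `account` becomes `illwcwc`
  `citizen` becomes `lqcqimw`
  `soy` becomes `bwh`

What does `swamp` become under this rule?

The shift depends on letter class: consonant c→l is +9, but vowel a→i is +8. The rule splits by letter class: vowels +8, consonants +9.
On swamp: s(cons)+9=b, w(cons)+9=f, a(vowel)+8=i, m(cons)+9=v, p(cons)+9=y.

bfivy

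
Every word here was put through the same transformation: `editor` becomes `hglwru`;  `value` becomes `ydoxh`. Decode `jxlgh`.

Every letter moves 3 places later in the alphabet, wrapping around z→a.
Undoing it on jxlgh: j−3=g, x−3=u, l−3=i, g−3=d, h−3=e.

guide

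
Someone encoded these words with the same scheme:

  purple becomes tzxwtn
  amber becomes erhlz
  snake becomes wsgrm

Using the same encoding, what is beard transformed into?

In purple: p→t is +4, u→z is +5, r→x is +6, p→w is +7 — the shift increases by 1 each position. The shift increases by 1 at each position, starting from +4: 4, 5, 6, ….
For beard: b+4=f, e+5=j, a+6=g, r+7=y, d+8=l.

fjgyl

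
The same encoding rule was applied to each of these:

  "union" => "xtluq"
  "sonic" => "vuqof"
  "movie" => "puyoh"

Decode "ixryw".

The shifts repeat in a cycle of length 2: positions 0,1,… shift by +3, +6, then the pattern repeats.
Undoing it on ixryw: i−3=f, x−6=r, r−3=o, y−6=s, w−3=t.

frost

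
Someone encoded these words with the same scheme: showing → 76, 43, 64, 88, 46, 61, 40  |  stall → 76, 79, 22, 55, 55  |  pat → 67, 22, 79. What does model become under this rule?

58, 64, 31, 34, 55

s(#19)→76 and h(#8)→43: differences scale by 3, so n = 3·pos + 19. Each letter becomes 3×(its alphabet position, a=1..z=26) + 19.
For model: m=13→58, o=15→64, d=4→31, e=5→34, l=12→55.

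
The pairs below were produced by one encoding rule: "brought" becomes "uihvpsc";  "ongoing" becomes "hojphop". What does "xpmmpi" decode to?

hollow

Read the word backwards and shift each letter +1.
Decoding xpmmpi: shift back: x−1=w, p−1=o, m−1=l, m−1=l, p−1=o, i−1=h → wolloh; then reverse → hollow.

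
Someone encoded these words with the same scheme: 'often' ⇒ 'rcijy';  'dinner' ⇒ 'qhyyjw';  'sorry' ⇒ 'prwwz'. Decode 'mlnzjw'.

o(14)→r(17) and f(5)→c(2) fit y≡19x+11 (mod 26); the inverse of 19 mod 26 is 11. Each letter's alphabet position (a=0..z=25) is mapped through 19·x+11 mod 26 — an affine cipher.
Decoding mlnzjw: m(12)→11·(12−11)≡11=l; l(11)→11·(11−11)≡0=a; n(13)→11·(13−11)≡22=w; z(25)→11·(25−11)≡24=y; j(9)→11·(9−11)≡4=e; w(22)→11·(22−11)≡17=r (all mod 26).

lawyer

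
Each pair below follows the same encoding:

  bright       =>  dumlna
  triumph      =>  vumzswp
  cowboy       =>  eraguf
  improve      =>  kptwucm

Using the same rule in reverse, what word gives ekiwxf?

Each letter shifts forward by (position + 2), i.e. 2, 3, 4, … — the shift grows by one for each successive letter.
Reversing it on ekiwxf: e−2=c, k−3=h, i−4=e, w−5=r, x−6=r, f−7=y.

cherry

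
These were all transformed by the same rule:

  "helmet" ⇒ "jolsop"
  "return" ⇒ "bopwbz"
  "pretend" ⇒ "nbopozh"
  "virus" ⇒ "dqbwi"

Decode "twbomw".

bureau

h(7)→j(9) and e(4)→o(14) fit y≡7x+12 (mod 26); the inverse of 7 mod 26 is 15. Treating letters as 0–25, the rule is x ↦ 7x + 12 (mod 26).
Undoing it on twbomw: t(19)→15·(19−12)≡1=b; w(22)→15·(22−12)≡20=u; b(1)→15·(1−12)≡17=r; o(14)→15·(14−12)≡4=e; m(12)→15·(12−12)≡0=a; w(22)→15·(22−12)≡20=u (all mod 26).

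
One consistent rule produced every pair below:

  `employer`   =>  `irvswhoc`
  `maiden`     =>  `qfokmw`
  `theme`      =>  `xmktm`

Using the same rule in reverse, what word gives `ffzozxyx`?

bathroom

Each letter shifts forward by (position + 4), i.e. 4, 5, 6, … — the shift grows by one for each successive letter.
Reversing it on ffzozxyx: f−4=b, f−5=a, z−6=t, o−7=h, z−8=r, x−9=o, y−10=o, x−11=m.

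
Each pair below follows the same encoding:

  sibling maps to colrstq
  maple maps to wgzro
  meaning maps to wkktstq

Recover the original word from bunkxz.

rodent

The shifts repeat in a cycle of length 2: positions 0,1,… shift by +10, +6, then the pattern repeats.
Decoding bunkxz: b−10=r, u−6=o, n−10=d, k−6=e, x−10=n, z−6=t.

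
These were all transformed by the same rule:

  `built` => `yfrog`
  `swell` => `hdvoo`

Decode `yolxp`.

block

Each pair mirrors across the alphabet (b↔y, u↔f, i↔r): positions sum to 25. This is the alphabet-reversal cipher (Atbash): a becomes z, b becomes y, etc.
Undoing it on yolxp: y↔b, o↔l, l↔o, x↔c, p↔k.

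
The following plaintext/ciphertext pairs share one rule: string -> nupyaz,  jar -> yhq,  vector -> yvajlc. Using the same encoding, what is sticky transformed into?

frjpaz

The output letters match the input read backwards, each shifted +7: string reversed is gnirts. Two steps: reverse the string, then apply a Caesar shift of +7.
Applying it to sticky: reverse → ykcits; then shift: y+7=f, k+7=r, c+7=j, i+7=p, t+7=a, s+7=z.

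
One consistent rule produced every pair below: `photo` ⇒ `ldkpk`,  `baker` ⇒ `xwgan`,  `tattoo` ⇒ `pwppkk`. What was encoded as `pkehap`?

Each letter is shifted forward by 22 in the alphabet (a Caesar shift of +22).
Reversing it on pkehap: p−22=t, k−22=o, e−22=i, h−22=l, a−22=e, p−22=t.

toilet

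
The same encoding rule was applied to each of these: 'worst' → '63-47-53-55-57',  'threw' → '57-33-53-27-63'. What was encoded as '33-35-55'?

w(#23)→63 and o(#15)→47: differences scale by 2, so n = 2·pos + 17. With a=1..z=26, the number is 2·pos + 17.
Decoding 33-35-55: 33→(33−17)÷2=8=h, 35→(35−17)÷2=9=i, 55→(55−17)÷2=19=s.

his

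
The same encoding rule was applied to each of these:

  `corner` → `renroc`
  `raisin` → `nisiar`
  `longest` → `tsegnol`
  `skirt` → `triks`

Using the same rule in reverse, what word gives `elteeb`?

beetle

The word is simply reversed.
Reversing it on elteeb: then reverse → beetle.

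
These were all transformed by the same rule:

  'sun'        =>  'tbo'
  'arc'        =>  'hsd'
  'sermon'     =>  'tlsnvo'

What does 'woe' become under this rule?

xvl

The shift depends on letter class: consonant s→t is +1, but vowel u→b is +7. Two shifts are in play — +7 for a/e/i/o/u, +1 for every other letter.
For woe: w(cons)+1=x, o(vowel)+7=v, e(vowel)+7=l.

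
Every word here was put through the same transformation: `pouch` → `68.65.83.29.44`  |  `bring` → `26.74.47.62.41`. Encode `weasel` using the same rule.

p(#16)→68 and o(#15)→65: differences scale by 3, so n = 3·pos + 20. The formula is n = 3×(alphabet index, a=1) + 20.
On weasel: w=23→89, e=5→35, a=1→23, s=19→77, e=5→35, l=12→56.

89.35.23.77.35.56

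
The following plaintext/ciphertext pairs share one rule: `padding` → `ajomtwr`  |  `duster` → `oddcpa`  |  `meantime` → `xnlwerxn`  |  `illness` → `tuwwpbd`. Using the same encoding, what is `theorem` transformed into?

Shifts by position in padding: pos 0: p→a (+11), pos 1: a→j (+9), pos 2: d→o (+11), pos 3: d→m (+9) — repeating every 2. The shifts repeat in a cycle of length 2: positions 0,1,… shift by +11, +9, then the pattern repeats.
Applying it to theorem: t+11=e, h+9=q, e+11=p, o+9=x, r+11=c, e+9=n, m+11=x.

eqpxcnx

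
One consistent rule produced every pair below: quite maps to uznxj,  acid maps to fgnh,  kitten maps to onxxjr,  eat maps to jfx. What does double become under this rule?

The shift depends on letter class: consonant q→u is +4, but vowel u→z is +5. Two shifts are in play — +5 for a/e/i/o/u, +4 for every other letter.
For double: d(cons)+4=h, o(vowel)+5=t, u(vowel)+5=z, b(cons)+4=f, l(cons)+4=p, e(vowel)+5=j.

htzfpj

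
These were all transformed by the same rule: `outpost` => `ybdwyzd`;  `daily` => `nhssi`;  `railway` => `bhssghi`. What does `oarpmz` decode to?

ethics

Shifts by position in outpost: pos 0: o→y (+10), pos 1: u→b (+7), pos 2: t→d (+10), pos 3: p→w (+7) — repeating every 2. It's a Vigenère-style cipher with numeric key [10,7]: position i shifts by key[i mod 2].
Undoing it on oarpmz: o−10=e, a−7=t, r−10=h, p−7=i, m−10=c, z−7=s.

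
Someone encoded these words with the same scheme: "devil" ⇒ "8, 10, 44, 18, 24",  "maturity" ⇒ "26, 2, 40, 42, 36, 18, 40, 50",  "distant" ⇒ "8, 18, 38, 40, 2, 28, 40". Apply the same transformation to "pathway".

d(#4)→8 and e(#5)→10: differences scale by 2, so n = 2·pos + 0. With a=1..z=26, the number is 2·pos.
On pathway: p=16→32, a=1→2, t=20→40, h=8→16, w=23→46, a=1→2, y=25→50.

32, 2, 40, 16, 46, 2, 50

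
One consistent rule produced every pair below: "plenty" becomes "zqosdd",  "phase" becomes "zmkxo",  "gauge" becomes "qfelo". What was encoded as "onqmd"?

The shifts repeat in a cycle of length 2: positions 0,1,… shift by +10, +5, then the pattern repeats.
Undoing it on onqmd: o−10=e, n−5=i, q−10=g, m−5=h, d−10=t.

eight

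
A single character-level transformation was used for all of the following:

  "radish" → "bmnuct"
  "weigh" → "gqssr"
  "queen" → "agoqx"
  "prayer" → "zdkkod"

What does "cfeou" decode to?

A repeating key of period 2 is used — shifts +10, +12 over and over.
Undoing it on cfeou: c−10=s, f−12=t, e−10=u, o−12=c, u−10=k.

stuck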